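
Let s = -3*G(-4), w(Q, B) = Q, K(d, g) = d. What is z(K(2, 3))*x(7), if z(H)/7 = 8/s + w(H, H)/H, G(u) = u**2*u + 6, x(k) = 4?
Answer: 2548/87 ≈ 29.287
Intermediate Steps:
G(u) = 6 + u**3 (G(u) = u**3 + 6 = 6 + u**3)
s = 174 (s = -3*(6 + (-4)**3) = -3*(6 - 64) = -3*(-58) = 174)
z(H) = 637/87 (z(H) = 7*(8/174 + H/H) = 7*(8*(1/174) + 1) = 7*(4/87 + 1) = 7*(91/87) = 637/87)
z(K(2, 3))*x(7) = (637/87)*4 = 2548/87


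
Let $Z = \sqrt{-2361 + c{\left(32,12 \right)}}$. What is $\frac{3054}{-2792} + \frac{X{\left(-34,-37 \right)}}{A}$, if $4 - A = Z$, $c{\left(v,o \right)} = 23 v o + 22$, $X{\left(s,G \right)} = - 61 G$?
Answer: $- \frac{22493467}{9041892} - \frac{2257 \sqrt{6493}}{6477} \approx -30.567$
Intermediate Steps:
$c{\left(v,o \right)} = 22 + 23 o v$ ($c{\left(v,o \right)} = 23 o v + 22 = 22 + 23 o v$)
$Z = \sqrt{6493}$ ($Z = \sqrt{-2361 + \left(22 + 23 \cdot 12 \cdot 32\right)} = \sqrt{-2361 + \left(22 + 8832\right)} = \sqrt{-2361 + 8854} = \sqrt{6493} \approx 80.579$)
$A = 4 - \sqrt{6493} \approx -76.579$
$\frac{3054}{-2792} + \frac{X{\left(-34,-37 \right)}}{A} = \frac{3054}{-2792} + \frac{\left(-61\right) \left(-37\right)}{4 - \sqrt{6493}} = 3054 \left(- \frac{1}{2792}\right) + \frac{2257}{4 - \sqrt{6493}} = - \frac{1527}{1396} + \frac{2257}{4 - \sqrt{6493}}$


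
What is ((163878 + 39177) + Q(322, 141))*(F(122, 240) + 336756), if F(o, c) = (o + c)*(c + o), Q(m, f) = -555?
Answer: 94729500000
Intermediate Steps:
F(o, c) = (c + o)**2 (F(o, c) = (c + o)*(c + o) = (c + o)**2)
((163878 + 39177) + Q(322, 141))*(F(122, 240) + 336756) = ((163878 + 39177) - 555)*((240 + 122)**2 + 336756) = (203055 - 555)*(362**2 + 336756) = 202500*(131044 + 336756) = 202500*467800 = 94729500000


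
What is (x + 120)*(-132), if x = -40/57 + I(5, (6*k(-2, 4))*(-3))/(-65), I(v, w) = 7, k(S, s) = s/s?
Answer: -19430444/1235 ≈ -15733.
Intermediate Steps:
k(S, s) = 1
x = -2999/3705 (x = -40/57 + 7/(-65) = -40*1/57 + 7*(-1/65) = -40/57 - 7/65 = -2999/3705 ≈ -0.80945)
(x + 120)*(-132) = (-2999/3705 + 120)*(-132) = (441601/3705)*(-132) = -19430444/1235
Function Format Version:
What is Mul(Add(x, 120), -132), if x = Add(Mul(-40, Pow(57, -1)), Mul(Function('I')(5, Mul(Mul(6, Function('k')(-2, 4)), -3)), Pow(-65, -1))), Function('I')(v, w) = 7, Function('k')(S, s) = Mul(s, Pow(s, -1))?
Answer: Rational(-19430444, 1235) ≈ -15733.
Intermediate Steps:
Function('k')(S, s) = 1
x = Rational(-2999, 3705) (x = Add(Mul(-40, Pow(57, -1)), Mul(7, Pow(-65, -1))) = Add(Mul(-40, Rational(1, 57)), Mul(7, Rational(-1, 65))) = Add(Rational(-40, 57), Rational(-7, 65)) = Rational(-2999, 3705) ≈ -0.80945)
Mul(Add(x, 120), -132) = Mul(Add(Rational(-2999, 3705), 120), -132) = Mul(Rational(441601, 3705), -132) = Rational(-19430444, 1235)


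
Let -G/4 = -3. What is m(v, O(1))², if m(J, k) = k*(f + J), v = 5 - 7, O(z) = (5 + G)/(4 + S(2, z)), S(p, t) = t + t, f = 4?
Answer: 289/9 ≈ 32.111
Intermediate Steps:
S(p, t) = 2*t
G = 12 (G = -4*(-3) = 12)
O(z) = 17/(4 + 2*z) (O(z) = (5 + 12)/(4 + 2*z) = 17/(4 + 2*z))
v = -2
m(J, k) = k*(4 + J)
m(v, O(1))² = ((17/(2*(2 + 1)))*(4 - 2))² = (((17/2)/3)*2)² = (((17/2)*(⅓))*2)² = ((17/6)*2)² = (17/3)² = 289/9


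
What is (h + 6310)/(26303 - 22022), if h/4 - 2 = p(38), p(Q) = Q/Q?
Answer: 6322/4281 ≈ 1.4768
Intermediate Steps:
p(Q) = 1
h = 12 (h = 8 + 4*1 = 8 + 4 = 12)
(h + 6310)/(26303 - 22022) = (12 + 6310)/(26303 - 22022) = 6322/4281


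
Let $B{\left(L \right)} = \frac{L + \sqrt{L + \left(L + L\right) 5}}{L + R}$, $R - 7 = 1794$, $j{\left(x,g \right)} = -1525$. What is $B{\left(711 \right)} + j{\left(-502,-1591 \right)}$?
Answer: $- \frac{3830089}{2512} + \frac{3 \sqrt{869}}{2512} \approx -1524.7$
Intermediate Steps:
$R = 1801$ ($R = 7 + 1794 = 1801$)
$B{\left(L \right)} = \frac{L + \sqrt{11} \sqrt{L}}{1801 + L}$ ($B{\left(L \right)} = \frac{L + \sqrt{L + \left(L + L\right) 5}}{L + 1801} = \frac{L + \sqrt{L + 2 L 5}}{1801 + L} = \frac{L + \sqrt{L + 10 L}}{1801 + L} = \frac{L + \sqrt{11 L}}{1801 + L} = \frac{L + \sqrt{11} \sqrt{L}}{1801 + L}$)
$B{\left(711 \right)} + j{\left(-502,-1591 \right)} = \frac{711 + \sqrt{11} \sqrt{711}}{1801 + 711} - 1525 = \frac{711 + \sqrt{11} \cdot 3 \sqrt{79}}{2512} - 1525 = \frac{711 + 3 \sqrt{869}}{2512} - 1525 = \left(\frac{711}{2512} + \frac{3 \sqrt{869}}{2512}\right) - 1525 = - \frac{3830089}{2512} + \frac{3 \sqrt{869}}{2512}$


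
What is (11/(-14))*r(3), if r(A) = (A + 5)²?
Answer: -352/7 ≈ -50.286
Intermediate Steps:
r(A) = (5 + A)²
(11/(-14))*r(3) = (11/(-14))*(5 + 3)² = (11*(-1/14))*8² = -11/14*64 = -352/7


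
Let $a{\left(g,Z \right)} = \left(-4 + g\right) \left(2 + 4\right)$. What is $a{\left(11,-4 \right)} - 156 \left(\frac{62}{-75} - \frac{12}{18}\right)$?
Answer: $\frac{6874}{25} \approx 274.96$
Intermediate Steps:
$a{\left(g,Z \right)} = -24 + 6 g$ ($a{\left(g,Z \right)} = \left(-4 + g\right) 6 = -24 + 6 g$)
$a{\left(11,-4 \right)} - 156 \left(\frac{62}{-75} - \frac{12}{18}\right) = \left(-24 + 6 \cdot 11\right) - 156 \left(\frac{62}{-75} - \frac{12}{18}\right) = \left(-24 + 66\right) - 156 \left(62 \left(- \frac{1}{75}\right) - \frac{2}{3}\right) = 42 - 156 \left(- \frac{62}{75} - \frac{2}{3}\right) = 42 - - \frac{5824}{25} = 42 + \frac{5824}{25} = \frac{6874}{25}$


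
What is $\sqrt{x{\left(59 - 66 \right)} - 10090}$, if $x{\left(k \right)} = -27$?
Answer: $i \sqrt{10117} \approx 100.58 i$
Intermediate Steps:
$\sqrt{x{\left(59 - 66 \right)} - 10090} = \sqrt{-27 - 10090} = \sqrt{-10117} = i \sqrt{10117}$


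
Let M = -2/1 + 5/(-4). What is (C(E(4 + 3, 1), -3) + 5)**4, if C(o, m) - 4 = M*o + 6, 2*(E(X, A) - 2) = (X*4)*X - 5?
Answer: 34014848450625/4096 ≈ 8.3044e+9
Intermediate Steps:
E(X, A) = -1/2 + 2*X**2 (E(X, A) = 2 + ((X*4)*X - 5)/2 = 2 + ((4*X)*X - 5)/2 = 2 + (4*X**2 - 5)/2 = 2 + (-5 + 4*X**2)/2 = 2 + (-5/2 + 2*X**2) = -1/2 + 2*X**2)
M = -13/4 (M = -2*1 + 5*(-1/4) = -2 - 5/4 = -13/4 ≈ -3.2500)
C(o, m) = 10 - 13*o/4 (C(o, m) = 4 + (-13*o/4 + 6) = 4 + (6 - 13*o/4) = 10 - 13*o/4)
(C(E(4 + 3, 1), -3) + 5)**4 = ((10 - 13*(-1/2 + 2*(4 + 3)**2)/4) + 5)**4 = ((10 - 13*(-1/2 + 2*7**2)/4) + 5)**4 = ((10 - 13*(-1/2 + 2*49)/4) + 5)**4 = ((10 - 13*(-1/2 + 98)/4) + 5)**4 = ((10 - 13/4*195/2) + 5)**4 = ((10 - 2535/8) + 5)**4 = (-2455/8 + 5)**4 = (-2415/8)**4 = 34014848450625/4096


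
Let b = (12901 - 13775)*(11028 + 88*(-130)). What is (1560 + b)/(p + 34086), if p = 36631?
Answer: 361648/70717 ≈ 5.1140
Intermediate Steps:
b = 360088 (b = -874*(11028 - 11440) = -874*(-412) = 360088)
(1560 + b)/(p + 34086) = (1560 + 360088)/(36631 + 34086) = 361648/70717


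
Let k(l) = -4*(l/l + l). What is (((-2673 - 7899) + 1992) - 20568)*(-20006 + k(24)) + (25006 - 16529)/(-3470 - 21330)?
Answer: 14534032253923/24800 ≈ 5.8605e+8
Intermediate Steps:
k(l) = -4 - 4*l (k(l) = -4*(1 + l) = -4 - 4*l)
(((-2673 - 7899) + 1992) - 20568)*(-20006 + k(24)) + (25006 - 16529)/(-3470 - 21330) = (((-2673 - 7899) + 1992) - 20568)*(-20006 + (-4 - 4*24)) + (25006 - 16529)/(-3470 - 21330) = ((-10572 + 1992) - 20568)*(-20006 + (-4 - 96)) + 8477/(-24800) = (-8580 - 20568)*(-20006 - 100) + 8477*(-1/24800) = -29148*(-20106) - 8477/24800 = 586049688 - 8477/24800 = 14534032253923/24800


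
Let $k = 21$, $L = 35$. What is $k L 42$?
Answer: $30870$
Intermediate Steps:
$k L 42 = 21 \cdot 35 \cdot 42 = 735 \cdot 42 = 30870$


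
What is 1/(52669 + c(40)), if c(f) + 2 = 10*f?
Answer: 1/53067 ≈ 1.8844e-5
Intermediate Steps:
c(f) = -2 + 10*f
1/(52669 + c(40)) = 1/(52669 + (-2 + 10*40)) = 1/(52669 + (-2 + 400)) = 1/(52669 + 398) = 1/53067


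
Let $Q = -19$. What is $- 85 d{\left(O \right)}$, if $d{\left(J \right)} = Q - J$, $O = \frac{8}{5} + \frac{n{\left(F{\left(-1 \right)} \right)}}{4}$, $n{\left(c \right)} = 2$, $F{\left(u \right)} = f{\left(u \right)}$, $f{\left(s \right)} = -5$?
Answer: $\frac{3587}{2} \approx 1793.5$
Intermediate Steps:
$F{\left(u \right)} = -5$
$O = \frac{21}{10}$ ($O = \frac{8}{5} + \frac{2}{4} = 8 \cdot \frac{1}{5} + 2 \cdot \frac{1}{4} = \frac{8}{5} + \frac{1}{2} = \frac{21}{10} \approx 2.1$)
$d{\left(J \right)} = -19 - J$
$- 85 d{\left(O \right)} = - 85 \left(-19 - \frac{21}{10}\right) = \left(-85\right) \left(- \frac{211}{10}\right) = \frac{3587}{2}$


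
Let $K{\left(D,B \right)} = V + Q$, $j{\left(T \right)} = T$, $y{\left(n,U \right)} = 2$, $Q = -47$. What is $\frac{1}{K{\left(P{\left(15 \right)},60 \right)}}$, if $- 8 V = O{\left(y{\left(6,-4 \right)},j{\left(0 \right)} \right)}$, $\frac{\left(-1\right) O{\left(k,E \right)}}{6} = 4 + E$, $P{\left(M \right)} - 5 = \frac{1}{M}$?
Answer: $- \frac{1}{44} \approx -0.022727$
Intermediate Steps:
$P{\left(M \right)} = 5 + \frac{1}{M}$
$O{\left(k,E \right)} = -24 - 6 E$ ($O{\left(k,E \right)} = - 6 \left(4 + E\right) = -24 - 6 E$)
$V = 3$ ($V = - \frac{-24 - 0}{8} = - \frac{-24 + 0}{8} = \left(- \frac{1}{8}\right) \left(-24\right) = 3$)
$K{\left(D,B \right)} = -44$ ($K{\left(D,B \right)} = 3 - 47 = -44$)
$\frac{1}{K{\left(P{\left(15 \right)},60 \right)}} = \frac{1}{-44} = - \frac{1}{44}$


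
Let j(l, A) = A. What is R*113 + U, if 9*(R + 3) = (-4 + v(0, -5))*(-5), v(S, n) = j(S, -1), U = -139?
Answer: -1477/9 ≈ -164.11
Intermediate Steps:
v(S, n) = -1
R = -2/9 (R = -3 + ((-4 - 1)*(-5))/9 = -3 + (-5*(-5))/9 = -3 + (⅑)*25 = -3 + 25/9 = -2/9 ≈ -0.22222)
R*113 + U = -2/9*113 - 139 = -226/9 - 139 = -1477/9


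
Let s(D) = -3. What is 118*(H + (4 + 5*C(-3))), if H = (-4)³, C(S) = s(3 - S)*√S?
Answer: -7080 - 1770*I*√3 ≈ -7080.0 - 3065.7*I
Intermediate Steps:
C(S) = -3*√S
H = -64
118*(H + (4 + 5*C(-3))) = 118*(-64 + (4 + 5*(-3*I*√3))) = 118*(-64 + (4 - 15*I*√3)) = 118*(-60 - 15*I*√3) = -7080 - 1770*I*√3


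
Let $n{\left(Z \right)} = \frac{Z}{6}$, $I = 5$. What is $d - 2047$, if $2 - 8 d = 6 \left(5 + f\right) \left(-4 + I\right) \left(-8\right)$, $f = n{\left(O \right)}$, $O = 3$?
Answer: $- \frac{8055}{4} \approx -2013.8$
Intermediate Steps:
$n{\left(Z \right)} = \frac{Z}{6}$ ($n{\left(Z \right)} = Z \frac{1}{6} = \frac{Z}{6}$)
$f = \frac{1}{2}$ ($f = \frac{1}{6} \cdot 3 = \frac{1}{2} \approx 0.5$)
$d = \frac{133}{4}$ ($d = \frac{1}{4} - \frac{6 \left(5 + \frac{1}{2}\right) \left(-4 + 5\right) \left(-8\right)}{8} = \frac{1}{4} - \frac{6 \cdot \frac{11}{2} \cdot 1 \left(-8\right)}{8} = \frac{1}{4} - \frac{6 \cdot \frac{11}{2} \left(-8\right)}{8} = \frac{1}{4} - \frac{33 \left(-8\right)}{8} = \frac{1}{4} - -33 = \frac{1}{4} + 33 = \frac{133}{4} \approx 33.25$)
$d - 2047 = \frac{133}{4} - 2047 = - \frac{8055}{4}$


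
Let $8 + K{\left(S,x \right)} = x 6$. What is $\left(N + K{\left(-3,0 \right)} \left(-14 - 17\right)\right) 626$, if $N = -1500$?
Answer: $-783752$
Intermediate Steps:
$K{\left(S,x \right)} = -8 + 6 x$ ($K{\left(S,x \right)} = -8 + x 6 = -8 + 6 x$)
$\left(N + K{\left(-3,0 \right)} \left(-14 - 17\right)\right) 626 = \left(-1500 + \left(-8 + 6 \cdot 0\right) \left(-14 - 17\right)\right) 626 = \left(-1500 + \left(-8 + 0\right) \left(-31\right)\right) 626 = \left(-1500 - -248\right) 626 = \left(-1500 + 248\right) 626 = \left(-1252\right) 626 = -783752$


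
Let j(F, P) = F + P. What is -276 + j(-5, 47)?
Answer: -234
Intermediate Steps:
-276 + j(-5, 47) = -276 + (-5 + 47) = -276 + 42 = -234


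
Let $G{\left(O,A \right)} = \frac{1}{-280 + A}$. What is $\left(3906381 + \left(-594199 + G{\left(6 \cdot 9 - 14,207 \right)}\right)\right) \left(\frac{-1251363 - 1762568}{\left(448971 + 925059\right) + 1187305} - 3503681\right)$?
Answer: $- \frac{433968427686453934562}{37395491} \approx -1.1605 \cdot 10^{13}$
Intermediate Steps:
$\left(3906381 + \left(-594199 + G{\left(6 \cdot 9 - 14,207 \right)}\right)\right) \left(\frac{-1251363 - 1762568}{\left(448971 + 925059\right) + 1187305} - 3503681\right) = \left(3906381 - \left(594199 - \frac{1}{-280 + 207}\right)\right) \left(\frac{-1251363 - 1762568}{\left(448971 + 925059\right) + 1187305} - 3503681\right) = \left(3906381 - \left(594199 - \frac{1}{-73}\right)\right) \left(- \frac{3013931}{1374030 + 1187305} - 3503681\right) = \left(3906381 - \frac{43376528}{73}\right) \left(- \frac{3013931}{2561335} - 3503681\right) = \left(3906381 - \frac{43376528}{73}\right) \left(\left(-3013931\right) \frac{1}{2561335} - 3503681\right) = \frac{241789285 \left(- \frac{3013931}{2561335} - 3503681\right)}{73} = \frac{241789285}{73} \left(- \frac{8974103788066}{2561335}\right) = - \frac{433968427686453934562}{37395491}$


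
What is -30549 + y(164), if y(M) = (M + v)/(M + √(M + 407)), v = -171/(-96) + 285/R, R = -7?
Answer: -692833649/22680 - 431*√571/90720 ≈ -30548.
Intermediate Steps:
v = -8721/224 (v = -171/(-96) + 285/(-7) = -171*(-1/96) + 285*(-⅐) = 57/32 - 285/7 = -8721/224 ≈ -38.933)
y(M) = (-8721/224 + M)/(M + √(407 + M)) (y(M) = (M - 8721/224)/(M + √(M + 407)) = (-8721/224 + M)/(M + √(407 + M)))
-30549 + y(164) = -30549 + (-8721/224 + 164)/(164 + √(407 + 164)) = -30549 + (28015/224)/(164 + √571) = -30549 + 28015/(224*(164 + √571))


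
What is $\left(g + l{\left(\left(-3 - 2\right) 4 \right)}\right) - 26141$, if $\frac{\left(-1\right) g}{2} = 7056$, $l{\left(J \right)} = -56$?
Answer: $-40309$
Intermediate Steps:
$g = -14112$ ($g = \left(-2\right) 7056 = -14112$)
$\left(g + l{\left(\left(-3 - 2\right) 4 \right)}\right) - 26141 = \left(-14112 - 56\right) - 26141 = -14168 - 26141 = -40309$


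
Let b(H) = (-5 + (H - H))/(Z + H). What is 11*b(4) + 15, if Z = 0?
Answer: 5/4 ≈ 1.2500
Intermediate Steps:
b(H) = -5/H (b(H) = (-5 + (H - H))/(0 + H) = (-5 + 0)/H = -5/H)
11*b(4) + 15 = 11*(-5/4) + 15 = -55/4 + 15 = 5/4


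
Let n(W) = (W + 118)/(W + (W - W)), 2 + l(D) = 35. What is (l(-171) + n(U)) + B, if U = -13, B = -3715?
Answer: -47971/13 ≈ -3690.1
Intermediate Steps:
l(D) = 33 (l(D) = -2 + 35 = 33)
n(W) = (118 + W)/W (n(W) = (118 + W)/(W + 0) = (118 + W)/W)
(l(-171) + n(U)) + B = (33 + (118 - 13)/(-13)) - 3715 = (33 - 1/13*105) - 3715 = (33 - 105/13) - 3715 = 324/13 - 3715 = -47971/13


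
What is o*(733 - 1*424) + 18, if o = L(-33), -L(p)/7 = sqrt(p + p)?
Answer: 18 - 2163*I*sqrt(66) ≈ 18.0 - 17572.0*I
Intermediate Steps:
L(p) = -7*sqrt(2)*sqrt(p) (L(p) = -7*sqrt(p + p) = -7*sqrt(2)*sqrt(p))
o = -7*I*sqrt(66) (o = -7*sqrt(2)*sqrt(-33) = -7*sqrt(2)*I*sqrt(33) = -7*I*sqrt(66) ≈ -56.868*I)
o*(733 - 1*424) + 18 = (-7*I*sqrt(66))*(733 - 1*424) + 18 = (-7*I*sqrt(66))*(733 - 424) + 18 = -7*I*sqrt(66)*309 + 18 = -2163*I*sqrt(66) + 18 = 18 - 2163*I*sqrt(66)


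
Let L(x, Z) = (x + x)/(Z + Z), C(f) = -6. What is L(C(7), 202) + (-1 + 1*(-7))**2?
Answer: 6461/101 ≈ 63.970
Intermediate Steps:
L(x, Z) = x/Z (L(x, Z) = (2*x)/((2*Z)) = (2*x)*(1/(2*Z)) = x/Z)
L(C(7), 202) + (-1 + 1*(-7))**2 = -6/202 + (-1 + 1*(-7))**2 = -6*1/202 + (-1 - 7)**2 = -3/101 + (-8)**2 = -3/101 + 64 = 6461/101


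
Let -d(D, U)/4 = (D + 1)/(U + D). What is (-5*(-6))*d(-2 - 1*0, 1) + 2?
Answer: -118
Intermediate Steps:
d(D, U) = -4*(1 + D)/(D + U) (d(D, U) = -4*(D + 1)/(U + D) = -4*(1 + D)/(D + U))
(-5*(-6))*d(-2 - 1*0, 1) + 2 = (-5*(-6))*(4*(-1 - (-2 - 1*0))/((-2 - 1*0) + 1)) + 2 = 30*(4*(-1 - (-2 + 0))/((-2 + 0) + 1)) + 2 = 30*(4*(-1 - 1*(-2))/(-2 + 1)) + 2 = 30*(4*(-1 + 2)/(-1)) + 2 = 30*(4*(-1)*1) + 2 = 30*(-4) + 2 = -120 + 2 = -118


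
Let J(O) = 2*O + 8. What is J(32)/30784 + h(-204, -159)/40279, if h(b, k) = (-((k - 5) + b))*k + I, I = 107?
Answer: -224379929/154993592 ≈ -1.4477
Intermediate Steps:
J(O) = 8 + 2*O
h(b, k) = 107 + k*(5 - b - k) (h(b, k) = (-((k - 5) + b))*k + 107 = (-((-5 + k) + b))*k + 107 = (-(-5 + b + k))*k + 107 = (5 - b - k)*k + 107 = k*(5 - b - k) + 107 = 107 + k*(5 - b - k))
J(32)/30784 + h(-204, -159)/40279 = (8 + 2*32)/30784 + (107 - 1*(-159)² + 5*(-159) - 1*(-204)*(-159))/40279 = (8 + 64)*(1/30784) + (107 - 1*25281 - 795 - 32436)*(1/40279) = 72*(1/30784) + (107 - 25281 - 795 - 32436)*(1/40279) = 9/3848 - 58405*1/40279 = 9/3848 - 58405/40279 = -224379929/154993592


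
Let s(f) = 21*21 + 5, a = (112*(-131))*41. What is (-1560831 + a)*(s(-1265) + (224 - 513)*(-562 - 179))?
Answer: -464036579885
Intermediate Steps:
a = -601552 (a = -14672*41 = -601552)
s(f) = 446 (s(f) = 441 + 5 = 446)
(-1560831 + a)*(s(-1265) + (224 - 513)*(-562 - 179)) = (-1560831 - 601552)*(446 + (224 - 513)*(-562 - 179)) = -2162383*(446 - 289*(-741)) = -2162383*(446 + 214149) = -2162383*214595 = -464036579885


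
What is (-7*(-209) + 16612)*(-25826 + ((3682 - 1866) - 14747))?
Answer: -700532775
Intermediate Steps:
(-7*(-209) + 16612)*(-25826 + ((3682 - 1866) - 14747)) = (1463 + 16612)*(-25826 + (1816 - 14747)) = 18075*(-25826 - 12931) = 18075*(-38757) = -700532775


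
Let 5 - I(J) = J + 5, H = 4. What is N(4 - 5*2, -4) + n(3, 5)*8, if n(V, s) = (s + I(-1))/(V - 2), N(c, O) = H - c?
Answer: 58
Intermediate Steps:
I(J) = -J (I(J) = 5 - (J + 5) = 5 - (5 + J) = 5 + (-5 - J) = -J)
N(c, O) = 4 - c
n(V, s) = (1 + s)/(-2 + V) (n(V, s) = (s - 1*(-1))/(V - 2) = (s + 1)/(-2 + V) = (1 + s)/(-2 + V))
N(4 - 5*2, -4) + n(3, 5)*8 = (4 - (4 - 5*2)) + ((1 + 5)/(-2 + 3))*8 = (4 - (4 - 10)) + (6/1)*8 = (4 - 1*(-6)) + (1*6)*8 = (4 + 6) + 6*8 = 10 + 48 = 58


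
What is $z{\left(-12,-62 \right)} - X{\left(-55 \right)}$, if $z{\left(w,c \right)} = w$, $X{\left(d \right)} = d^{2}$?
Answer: $-3037$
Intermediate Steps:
$z{\left(-12,-62 \right)} - X{\left(-55 \right)} = -12 - \left(-55\right)^{2} = -12 - 3025 = -3037$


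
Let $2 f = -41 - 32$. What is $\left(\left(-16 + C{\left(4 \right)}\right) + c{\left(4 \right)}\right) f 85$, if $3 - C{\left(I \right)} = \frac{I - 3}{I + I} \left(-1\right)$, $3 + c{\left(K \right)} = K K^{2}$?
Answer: $- \frac{2388925}{16} \approx -1.4931 \cdot 10^{5}$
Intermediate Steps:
$f = - \frac{73}{2}$ ($f = \frac{-41 - 32}{2} = \frac{1}{2} \left(-73\right) = - \frac{73}{2} \approx -36.5$)
$c{\left(K \right)} = -3 + K^{3}$ ($c{\left(K \right)} = -3 + K K^{2} = -3 + K^{3}$)
$C{\left(I \right)} = 3 + \frac{-3 + I}{2 I}$ ($C{\left(I \right)} = 3 - \frac{I - 3}{I + I} \left(-1\right) = 3 - \frac{-3 + I}{2 I} \left(-1\right) = 3 - - \frac{-3 + I}{2 I} = 3 + \frac{-3 + I}{2 I}$)
$\left(\left(-16 + C{\left(4 \right)}\right) + c{\left(4 \right)}\right) f 85 = \left(\left(-16 + \frac{-3 + 7 \cdot 4}{2 \cdot 4}\right) - \left(3 - 4^{3}\right)\right) \left(- \frac{73}{2}\right) 85 = \left(\left(-16 + \frac{1}{2} \cdot \frac{1}{4} \left(-3 + 28\right)\right) + \left(-3 + 64\right)\right) \left(- \frac{73}{2}\right) 85 = \left(\left(-16 + \frac{1}{2} \cdot \frac{1}{4} \cdot 25\right) + 61\right) \left(- \frac{73}{2}\right) 85 = \left(\left(-16 + \frac{25}{8}\right) + 61\right) \left(- \frac{73}{2}\right) 85 = \left(- \frac{103}{8} + 61\right) \left(- \frac{73}{2}\right) 85 = \frac{385}{8} \left(- \frac{73}{2}\right) 85 = \left(- \frac{28105}{16}\right) 85 = - \frac{2388925}{16}$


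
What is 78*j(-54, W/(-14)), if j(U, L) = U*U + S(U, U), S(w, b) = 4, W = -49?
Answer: 227760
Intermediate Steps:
j(U, L) = 4 + U² (j(U, L) = U*U + 4 = U² + 4 = 4 + U²)
78*j(-54, W/(-14)) = 78*(4 + (-54)²) = 78*(4 + 2916) = 78*2920 = 227760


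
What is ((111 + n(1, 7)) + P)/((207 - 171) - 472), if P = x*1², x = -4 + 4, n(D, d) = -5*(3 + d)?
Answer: -61/436 ≈ -0.13991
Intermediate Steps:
n(D, d) = -15 - 5*d
x = 0
P = 0 (P = 0*1² = 0*1 = 0)
((111 + n(1, 7)) + P)/((207 - 171) - 472) = ((111 + (-15 - 5*7)) + 0)/((207 - 171) - 472) = ((111 + (-15 - 35)) + 0)/(36 - 472) = ((111 - 50) + 0)/(-436) = (61 + 0)*(-1/436) = 61*(-1/436) = -61/436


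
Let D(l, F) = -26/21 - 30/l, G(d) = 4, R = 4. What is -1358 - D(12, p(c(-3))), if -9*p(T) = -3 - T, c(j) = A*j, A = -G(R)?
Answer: -56879/42 ≈ -1354.3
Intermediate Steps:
A = -4 (A = -1*4 = -4)
c(j) = -4*j
p(T) = 1/3 + T/9 (p(T) = -(-3 - T)/9 = 1/3 + T/9)
D(l, F) = -26/21 - 30/l (D(l, F) = -26*1/21 - 30/l = -26/21 - 30/l)
-1358 - D(12, p(c(-3))) = -1358 - (-26/21 - 30/12) = -1358 - (-26/21 - 30*1/12) = -1358 - (-26/21 - 5/2) = -1358 - 1*(-157/42) = -1358 + 157/42 = -56879/42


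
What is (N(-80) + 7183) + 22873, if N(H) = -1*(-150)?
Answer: 30206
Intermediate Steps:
N(H) = 150
(N(-80) + 7183) + 22873 = (150 + 7183) + 22873 = 7333 + 22873 = 30206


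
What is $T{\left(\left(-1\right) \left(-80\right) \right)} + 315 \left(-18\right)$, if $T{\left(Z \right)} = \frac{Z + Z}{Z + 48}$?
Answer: $- \frac{22675}{4} \approx -5668.8$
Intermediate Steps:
$T{\left(Z \right)} = \frac{2 Z}{48 + Z}$
$T{\left(\left(-1\right) \left(-80\right) \right)} + 315 \left(-18\right) = \frac{2 \left(\left(-1\right) \left(-80\right)\right)}{48 - -80} + 315 \left(-18\right) = 2 \cdot 80 \frac{1}{48 + 80} - 5670 = 2 \cdot 80 \cdot \frac{1}{128} - 5670 = \frac{5}{4} - 5670 = - \frac{22675}{4}$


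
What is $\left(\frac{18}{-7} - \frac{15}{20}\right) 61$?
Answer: $- \frac{5673}{28} \approx -202.61$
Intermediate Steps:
$\left(\frac{18}{-7} - \frac{15}{20}\right) 61 = \left(18 \left(- \frac{1}{7}\right) - \frac{3}{4}\right) 61 = \left(- \frac{18}{7} - \frac{3}{4}\right) 61 = \left(- \frac{93}{28}\right) 61 = - \frac{5673}{28}$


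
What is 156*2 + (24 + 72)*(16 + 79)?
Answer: 9432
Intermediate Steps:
156*2 + (24 + 72)*(16 + 79) = 312 + 96*95 = 312 + 9120 = 9432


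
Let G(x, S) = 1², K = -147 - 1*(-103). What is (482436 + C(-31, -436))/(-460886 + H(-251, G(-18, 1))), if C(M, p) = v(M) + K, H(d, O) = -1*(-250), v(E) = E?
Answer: -43851/41876 ≈ -1.0472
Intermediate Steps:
K = -44 (K = -147 + 103 = -44)
G(x, S) = 1
H(d, O) = 250
C(M, p) = -44 + M (C(M, p) = M - 44 = -44 + M)
(482436 + C(-31, -436))/(-460886 + H(-251, G(-18, 1))) = (482436 + (-44 - 31))/(-460886 + 250) = (482436 - 75)/(-460636) = 482361*(-1/460636) = -43851/41876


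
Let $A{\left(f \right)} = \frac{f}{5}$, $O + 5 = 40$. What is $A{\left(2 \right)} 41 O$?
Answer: $574$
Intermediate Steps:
$O = 35$ ($O = -5 + 40 = 35$)
$A{\left(f \right)} = \frac{f}{5}$ ($A{\left(f \right)} = f \frac{1}{5} = \frac{f}{5}$)
$A{\left(2 \right)} 41 O = \frac{1}{5} \cdot 2 \cdot 41 \cdot 35 = \frac{2}{5} \cdot 41 \cdot 35 = \frac{82}{5} \cdot 35 = 574$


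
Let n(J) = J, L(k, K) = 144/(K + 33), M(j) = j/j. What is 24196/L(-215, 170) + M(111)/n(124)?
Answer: 19033183/558 ≈ 34110.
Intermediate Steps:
M(j) = 1
L(k, K) = 144/(33 + K)
24196/L(-215, 170) + M(111)/n(124) = 24196/((144/(33 + 170))) + 1/124 = 24196/((144/203)) + 1*(1/124) = 24196/((144*(1/203))) + 1/124 = 24196/(144/203) + 1/124 = 24196*(203/144) + 1/124 = 1227947/36 + 1/124 = 19033183/558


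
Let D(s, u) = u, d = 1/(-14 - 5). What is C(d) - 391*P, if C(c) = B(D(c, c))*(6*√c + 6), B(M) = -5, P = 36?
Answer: -14106 - 30*I*√19/19 ≈ -14106.0 - 6.8825*I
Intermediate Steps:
d = -1/19 (d = 1/(-19) = -1/19 ≈ -0.052632)
C(c) = -30 - 30*√c (C(c) = -5*(6*√c + 6) = -5*(6 + 6*√c) = -30 - 30*√c)
C(d) - 391*P = (-30 - 30*I*√19/19) - 391*36 = (-30 - 30*I*√19/19) - 14076 = -14106 - 30*I*√19/19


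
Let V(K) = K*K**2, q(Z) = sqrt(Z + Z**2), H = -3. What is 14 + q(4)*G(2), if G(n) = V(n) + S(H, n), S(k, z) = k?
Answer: 14 + 10*sqrt(5) ≈ 36.361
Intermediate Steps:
V(K) = K**3
G(n) = -3 + n**3 (G(n) = n**3 - 3 = -3 + n**3)
14 + q(4)*G(2) = 14 + sqrt(4*(1 + 4))*(-3 + 2**3) = 14 + sqrt(4*5)*(-3 + 8) = 14 + sqrt(20)*5 = 14 + (2*sqrt(5))*5 = 14 + 10*sqrt(5)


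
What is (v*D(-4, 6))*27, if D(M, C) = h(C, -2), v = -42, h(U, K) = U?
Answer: -6804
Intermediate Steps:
D(M, C) = C
(v*D(-4, 6))*27 = -42*6*27 = -252*27 = -6804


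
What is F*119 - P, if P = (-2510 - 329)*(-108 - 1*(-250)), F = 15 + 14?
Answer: 406589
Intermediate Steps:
F = 29
P = -403138 (P = -2839*(-108 + 250) = -2839*142 = -403138)
F*119 - P = 29*119 - 1*(-403138) = 3451 + 403138 = 406589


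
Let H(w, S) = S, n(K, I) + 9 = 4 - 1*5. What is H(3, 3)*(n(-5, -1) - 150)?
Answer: -480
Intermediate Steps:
n(K, I) = -10 (n(K, I) = -9 + (4 - 1*5) = -9 + (4 - 5) = -9 - 1 = -10)
H(3, 3)*(n(-5, -1) - 150) = 3*(-10 - 150) = 3*(-160) = -480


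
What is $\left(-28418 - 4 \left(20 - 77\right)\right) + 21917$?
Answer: $-6273$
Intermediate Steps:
$\left(-28418 - 4 \left(20 - 77\right)\right) + 21917 = \left(-28418 - -228\right) + 21917 = \left(-28418 + 228\right) + 21917 = -28190 + 21917 = -6273$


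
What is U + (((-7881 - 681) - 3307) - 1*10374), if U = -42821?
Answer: -65064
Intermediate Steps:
U + (((-7881 - 681) - 3307) - 1*10374) = -42821 + (((-7881 - 681) - 3307) - 1*10374) = -42821 + ((-8562 - 3307) - 10374) = -42821 + (-11869 - 10374) = -42821 - 22243 = -65064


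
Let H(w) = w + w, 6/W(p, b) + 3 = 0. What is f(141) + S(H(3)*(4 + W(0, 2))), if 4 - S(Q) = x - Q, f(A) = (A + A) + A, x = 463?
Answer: -24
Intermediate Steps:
W(p, b) = -2 (W(p, b) = 6/(-3 + 0) = 6/(-3) = 6*(-1/3) = -2)
H(w) = 2*w
f(A) = 3*A (f(A) = 2*A + A = 3*A)
S(Q) = -459 + Q (S(Q) = 4 - (463 - Q) = 4 + (-463 + Q) = -459 + Q)
f(141) + S(H(3)*(4 + W(0, 2))) = 3*141 + (-459 + (2*3)*(4 - 2)) = 423 + (-459 + 6*2) = 423 + (-459 + 12) = 423 - 447 = -24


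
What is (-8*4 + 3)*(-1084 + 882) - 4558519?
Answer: -4552661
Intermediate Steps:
(-8*4 + 3)*(-1084 + 882) - 4558519 = (-32 + 3)*(-202) - 4558519 = -29*(-202) - 4558519 = 5858 - 4558519 = -4552661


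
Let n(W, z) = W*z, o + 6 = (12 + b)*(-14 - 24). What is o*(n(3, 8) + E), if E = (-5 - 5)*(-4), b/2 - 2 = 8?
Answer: -78208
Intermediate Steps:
b = 20 (b = 4 + 2*8 = 4 + 16 = 20)
o = -1222 (o = -6 + (12 + 20)*(-14 - 24) = -6 + 32*(-38) = -6 - 1216 = -1222)
E = 40 (E = -10*(-4) = 40)
o*(n(3, 8) + E) = -1222*(3*8 + 40) = -1222*(24 + 40) = -1222*64 = -78208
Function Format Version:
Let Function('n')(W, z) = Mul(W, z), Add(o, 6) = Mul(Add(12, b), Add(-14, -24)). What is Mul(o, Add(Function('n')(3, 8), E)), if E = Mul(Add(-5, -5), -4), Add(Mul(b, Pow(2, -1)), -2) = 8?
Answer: -78208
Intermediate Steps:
b = 20 (b = Add(4, Mul(2, 8)) = Add(4, 16) = 20)
o = -1222 (o = Add(-6, Mul(Add(12, 20), Add(-14, -24))) = Add(-6, Mul(32, -38)) = Add(-6, -1216) = -1222)
E = 40 (E = Mul(-10, -4) = 40)
Mul(o, Add(Function('n')(3, 8), E)) = Mul(-1222, Add(Mul(3, 8), 40)) = Mul(-1222, Add(24, 40)) = Mul(-1222, 64) = -78208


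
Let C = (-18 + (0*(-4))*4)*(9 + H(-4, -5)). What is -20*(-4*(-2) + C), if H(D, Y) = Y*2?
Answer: -520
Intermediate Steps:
H(D, Y) = 2*Y
C = 18 (C = (-18 + (0*(-4))*4)*(9 + 2*(-5)) = (-18 + 0*4)*(9 - 10) = (-18 + 0)*(-1) = -18*(-1) = 18)
-20*(-4*(-2) + C) = -20*(-4*(-2) + 18) = -20*(8 + 18) = -20*26 = -520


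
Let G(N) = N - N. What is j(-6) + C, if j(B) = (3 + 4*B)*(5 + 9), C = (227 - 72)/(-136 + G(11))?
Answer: -40139/136 ≈ -295.14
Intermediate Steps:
G(N) = 0
C = -155/136 (C = (227 - 72)/(-136 + 0) = 155/(-136) = 155*(-1/136) = -155/136 ≈ -1.1397)
j(B) = 42 + 56*B (j(B) = (3 + 4*B)*14 = 42 + 56*B)
j(-6) + C = (42 + 56*(-6)) - 155/136 = (42 - 336) - 155/136 = -294 - 155/136 = -40139/136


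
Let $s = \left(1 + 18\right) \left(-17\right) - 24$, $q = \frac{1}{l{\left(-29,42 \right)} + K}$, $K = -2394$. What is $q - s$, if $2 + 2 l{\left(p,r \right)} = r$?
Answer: $\frac{823777}{2374} \approx 347.0$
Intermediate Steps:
$l{\left(p,r \right)} = -1 + \frac{r}{2}$
$q = - \frac{1}{2374}$ ($q = \frac{1}{\left(-1 + \frac{1}{2} \cdot 42\right) - 2394} = \frac{1}{\left(-1 + 21\right) - 2394} = \frac{1}{20 - 2394} = \frac{1}{-2374} = - \frac{1}{2374} \approx -0.00042123$)
$s = -347$ ($s = 19 \left(-17\right) - 24 = -323 - 24 = -347$)
$q - s = - \frac{1}{2374} - -347 = - \frac{1}{2374} + 347 = \frac{823777}{2374}$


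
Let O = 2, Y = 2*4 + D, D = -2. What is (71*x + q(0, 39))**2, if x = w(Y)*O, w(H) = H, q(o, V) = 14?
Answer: 749956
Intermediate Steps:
Y = 6 (Y = 2*4 - 2 = 8 - 2 = 6)
x = 12 (x = 6*2 = 12)
(71*x + q(0, 39))**2 = (71*12 + 14)**2 = (852 + 14)**2 = 866**2 = 749956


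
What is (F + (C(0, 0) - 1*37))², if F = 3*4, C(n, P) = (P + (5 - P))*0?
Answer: 625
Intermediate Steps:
C(n, P) = 0 (C(n, P) = 5*0 = 0)
F = 12
(F + (C(0, 0) - 1*37))² = (12 + (0 - 1*37))² = (12 + (0 - 37))² = (12 - 37)² = (-25)² = 625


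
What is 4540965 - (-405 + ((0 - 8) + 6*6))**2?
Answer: 4398836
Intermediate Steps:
4540965 - (-405 + ((0 - 8) + 6*6))**2 = 4540965 - (-405 + (-8 + 36))**2 = 4540965 - (-405 + 28)**2 = 4540965 - 1*(-377)**2 = 4540965 - 1*142129 = 4540965 - 142129 = 4398836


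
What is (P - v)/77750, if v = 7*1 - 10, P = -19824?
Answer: -19821/77750 ≈ -0.25493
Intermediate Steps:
v = -3 (v = 7 - 10 = -3)
(P - v)/77750 = (-19824 - 1*(-3))/77750 = (-19824 + 3)*(1/77750) = -19821*1/77750 = -19821/77750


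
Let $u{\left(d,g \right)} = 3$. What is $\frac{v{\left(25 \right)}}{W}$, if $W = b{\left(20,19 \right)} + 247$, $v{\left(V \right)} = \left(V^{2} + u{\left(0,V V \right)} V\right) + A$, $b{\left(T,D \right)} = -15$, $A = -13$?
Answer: $\frac{687}{232} \approx 2.9612$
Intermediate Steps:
$v{\left(V \right)} = -13 + V^{2} + 3 V$ ($v{\left(V \right)} = \left(V^{2} + 3 V\right) - 13 = -13 + V^{2} + 3 V$)
$W = 232$ ($W = -15 + 247 = 232$)
$\frac{v{\left(25 \right)}}{W} = \frac{-13 + 25^{2} + 3 \cdot 25}{232} = \left(-13 + 625 + 75\right) \frac{1}{232} = 687 \cdot \frac{1}{232} = \frac{687}{232}$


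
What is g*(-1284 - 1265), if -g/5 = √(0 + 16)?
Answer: 50980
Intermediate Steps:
g = -20 (g = -5*√(0 + 16) = -5*√16 = -5*4 = -20)
g*(-1284 - 1265) = -20*(-1284 - 1265) = -20*(-2549) = 50980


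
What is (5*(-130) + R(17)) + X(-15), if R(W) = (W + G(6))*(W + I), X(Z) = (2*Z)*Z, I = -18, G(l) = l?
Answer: -223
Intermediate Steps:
X(Z) = 2*Z²
R(W) = (-18 + W)*(6 + W) (R(W) = (W + 6)*(W - 18) = (6 + W)*(-18 + W) = (-18 + W)*(6 + W))
(5*(-130) + R(17)) + X(-15) = (5*(-130) + (-108 + 17² - 12*17)) + 2*(-15)² = (-650 + (-108 + 289 - 204)) + 2*225 = (-650 - 23) + 450 = -673 + 450 = -223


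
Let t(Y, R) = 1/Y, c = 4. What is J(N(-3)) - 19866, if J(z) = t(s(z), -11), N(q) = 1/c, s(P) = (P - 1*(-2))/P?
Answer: -178793/9 ≈ -19866.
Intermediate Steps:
s(P) = (2 + P)/P (s(P) = (P + 2)/P = (2 + P)/P)
N(q) = 1/4
J(z) = z/(2 + z) (J(z) = 1/((2 + z)/z) = z/(2 + z))
J(N(-3)) - 19866 = 1/(4*(2 + 1/4)) - 19866 = 1/(4*(9/4)) - 19866 = (1/4)*(4/9) - 19866 = 1/9 - 19866 = -178793/9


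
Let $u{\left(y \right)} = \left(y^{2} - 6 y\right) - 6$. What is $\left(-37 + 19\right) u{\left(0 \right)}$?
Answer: $108$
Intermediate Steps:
$u{\left(y \right)} = -6 + y^{2} - 6 y$
$\left(-37 + 19\right) u{\left(0 \right)} = \left(-37 + 19\right) \left(-6 + 0^{2} - 0\right) = - 18 \left(-6 + 0 + 0\right) = \left(-18\right) \left(-6\right) = 108$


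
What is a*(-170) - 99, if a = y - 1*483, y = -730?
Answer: 206111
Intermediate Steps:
a = -1213 (a = -730 - 1*483 = -730 - 483 = -1213)
a*(-170) - 99 = -1213*(-170) - 99 = 206210 - 99 = 206111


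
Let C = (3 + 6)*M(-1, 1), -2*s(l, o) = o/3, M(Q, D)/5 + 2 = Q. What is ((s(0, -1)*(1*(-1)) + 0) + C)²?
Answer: 657721/36 ≈ 18270.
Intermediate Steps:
M(Q, D) = -10 + 5*Q
s(l, o) = -o/6 (s(l, o) = -o/(2*3) = -o/6)
C = -135 (C = (3 + 6)*(-10 + 5*(-1)) = 9*(-10 - 5) = 9*(-15) = -135)
((s(0, -1)*(1*(-1)) + 0) + C)² = (((-⅙*(-1))*(1*(-1)) + 0) - 135)² = (((⅙)*(-1) + 0) - 135)² = ((-⅙ + 0) - 135)² = (-⅙ - 135)² = (-811/6)² = 657721/36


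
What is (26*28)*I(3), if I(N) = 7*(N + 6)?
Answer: 45864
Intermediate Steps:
I(N) = 42 + 7*N (I(N) = 7*(6 + N) = 42 + 7*N)
(26*28)*I(3) = (26*28)*(42 + 7*3) = 728*(42 + 21) = 728*63 = 45864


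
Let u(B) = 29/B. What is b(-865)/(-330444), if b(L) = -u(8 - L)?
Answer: 29/288477612 ≈ 1.0053e-7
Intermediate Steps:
b(L) = -29/(8 - L)
b(-865)/(-330444) = (29/(-8 - 865))/(-330444) = (29/(-873))*(-1/330444) = (29*(-1/873))*(-1/330444) = -29/873*(-1/330444) = 29/288477612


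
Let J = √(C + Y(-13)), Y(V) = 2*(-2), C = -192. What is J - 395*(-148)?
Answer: 58460 + 14*I ≈ 58460.0 + 14.0*I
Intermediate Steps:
Y(V) = -4
J = 14*I (J = √(-192 - 4) = √(-196) = 14*I ≈ 14.0*I)
J - 395*(-148) = 14*I - 395*(-148) = 14*I + 58460 = 58460 + 14*I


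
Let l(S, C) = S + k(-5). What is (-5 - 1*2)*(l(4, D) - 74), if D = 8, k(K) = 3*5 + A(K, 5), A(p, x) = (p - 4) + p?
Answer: 483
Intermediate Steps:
A(p, x) = -4 + 2*p (A(p, x) = (-4 + p) + p = -4 + 2*p)
k(K) = 11 + 2*K (k(K) = 3*5 + (-4 + 2*K) = 15 + (-4 + 2*K) = 11 + 2*K)
l(S, C) = 1 + S (l(S, C) = S + (11 + 2*(-5)) = S + (11 - 10) = S + 1 = 1 + S)
(-5 - 1*2)*(l(4, D) - 74) = (-5 - 1*2)*((1 + 4) - 74) = (-5 - 2)*(5 - 74) = -7*(-69) = 483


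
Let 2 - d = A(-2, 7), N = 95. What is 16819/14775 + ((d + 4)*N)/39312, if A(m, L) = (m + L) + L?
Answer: 36264821/32268600 ≈ 1.1238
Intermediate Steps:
A(m, L) = m + 2*L (A(m, L) = (L + m) + L = m + 2*L)
d = -10 (d = 2 - (-2 + 2*7) = 2 - (-2 + 14) = 2 - 1*12 = 2 - 12 = -10)
16819/14775 + ((d + 4)*N)/39312 = 16819/14775 + ((-10 + 4)*95)/39312 = 16819*(1/14775) - 6*95*(1/39312) = 16819/14775 - 570*1/39312 = 16819/14775 - 95/6552 = 36264821/32268600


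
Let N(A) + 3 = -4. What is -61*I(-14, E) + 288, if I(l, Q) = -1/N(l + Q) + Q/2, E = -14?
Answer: 4944/7 ≈ 706.29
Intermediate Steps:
N(A) = -7 (N(A) = -3 - 4 = -7)
I(l, Q) = ⅐ + Q/2 (I(l, Q) = -1/(-7) + Q/2 = -1*(-⅐) + Q*(½) = ⅐ + Q/2)
-61*I(-14, E) + 288 = -61*(⅐ + (½)*(-14)) + 288 = -61*(⅐ - 7) + 288 = -61*(-48/7) + 288 = 2928/7 + 288 = 4944/7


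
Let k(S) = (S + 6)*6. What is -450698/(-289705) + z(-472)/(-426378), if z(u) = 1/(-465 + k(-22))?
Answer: 107806086634189/69296873392890 ≈ 1.5557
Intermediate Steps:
k(S) = 36 + 6*S (k(S) = (6 + S)*6 = 36 + 6*S)
z(u) = -1/561 (z(u) = 1/(-465 + (36 + 6*(-22))) = 1/(-465 + (36 - 132)) = 1/(-465 - 96) = 1/(-561) = -1/561)
-450698/(-289705) + z(-472)/(-426378) = -450698/(-289705) - 1/561/(-426378) = -450698*(-1/289705) - 1/561*(-1/426378) = 450698/289705 + 1/239198058 = 107806086634189/69296873392890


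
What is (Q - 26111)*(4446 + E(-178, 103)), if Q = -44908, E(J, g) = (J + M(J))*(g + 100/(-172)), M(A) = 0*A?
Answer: 42095375946/43 ≈ 9.7896e+8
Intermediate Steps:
M(A) = 0
E(J, g) = J*(-25/43 + g) (E(J, g) = (J + 0)*(g + 100/(-172)) = J*(g + 100*(-1/172)) = J*(g - 25/43) = J*(-25/43 + g))
(Q - 26111)*(4446 + E(-178, 103)) = (-44908 - 26111)*(4446 + (1/43)*(-178)*(-25 + 43*103)) = -71019*(4446 + (1/43)*(-178)*(-25 + 4429)) = -71019*(4446 + (1/43)*(-178)*4404) = -71019*(4446 - 783912/43) = -71019*(-592734/43) = 42095375946/43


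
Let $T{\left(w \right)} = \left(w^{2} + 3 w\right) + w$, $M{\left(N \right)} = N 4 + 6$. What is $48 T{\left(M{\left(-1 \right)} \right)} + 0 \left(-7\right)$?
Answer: $576$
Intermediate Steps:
$M{\left(N \right)} = 6 + 4 N$ ($M{\left(N \right)} = 4 N + 6 = 6 + 4 N$)
$T{\left(w \right)} = w^{2} + 4 w$
$48 T{\left(M{\left(-1 \right)} \right)} + 0 \left(-7\right) = 48 \left(6 + 4 \left(-1\right)\right) \left(4 + \left(6 + 4 \left(-1\right)\right)\right) + 0 \left(-7\right) = 48 \left(6 - 4\right) \left(4 + \left(6 - 4\right)\right) + 0 = 48 \cdot 2 \left(4 + 2\right) + 0 = 48 \cdot 2 \cdot 6 + 0 = 48 \cdot 12 + 0 = 576 + 0 = 576$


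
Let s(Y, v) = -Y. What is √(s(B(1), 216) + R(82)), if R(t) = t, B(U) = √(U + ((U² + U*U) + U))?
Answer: 4*√5 ≈ 8.9443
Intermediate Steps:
B(U) = √(2*U + 2*U²) (B(U) = √(U + ((U² + U²) + U)) = √(U + (2*U² + U)) = √(U + (U + 2*U²)) = √(2*U + 2*U²))
√(s(B(1), 216) + R(82)) = √(-√2*√(1*(1 + 1)) + 82) = √(-√2*√(1*2) + 82) = √(-√2*√2 + 82) = √(-1*2 + 82) = √(-2 + 82) = √80 = 4*√5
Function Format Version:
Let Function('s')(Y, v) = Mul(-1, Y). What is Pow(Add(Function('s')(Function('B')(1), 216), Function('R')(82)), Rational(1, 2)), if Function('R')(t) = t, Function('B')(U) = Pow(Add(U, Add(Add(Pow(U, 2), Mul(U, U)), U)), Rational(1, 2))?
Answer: Mul(4, Pow(5, Rational(1, 2))) ≈ 8.9443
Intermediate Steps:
Function('B')(U) = Pow(Add(Mul(2, U), Mul(2, Pow(U, 2))), Rational(1, 2)) (Function('B')(U) = Pow(Add(U, Add(Add(Pow(U, 2), Pow(U, 2)), U)), Rational(1, 2)) = Pow(Add(U, Add(Mul(2, Pow(U, 2)), U)), Rational(1, 2)) = Pow(Add(U, Add(U, Mul(2, Pow(U, 2)))), Rational(1, 2)) = Pow(Add(Mul(2, U), Mul(2, Pow(U, 2))), Rational(1, 2)))
Pow(Add(Function('s')(Function('B')(1), 216), Function('R')(82)), Rational(1, 2)) = Pow(Add(Mul(-1, Mul(Pow(2, Rational(1, 2)), Pow(Mul(1, Add(1, 1)), Rational(1, 2)))), 82), Rational(1, 2)) = Pow(Add(Mul(-1, Mul(Pow(2, Rational(1, 2)), Pow(Mul(1, 2), Rational(1, 2)))), 82), Rational(1, 2)) = Pow(Add(Mul(-1, Mul(Pow(2, Rational(1, 2)), Pow(2, Rational(1, 2)))), 82), Rational(1, 2)) = Pow(Add(Mul(-1, 2), 82), Rational(1, 2)) = Pow(Add(-2, 82), Rational(1, 2)) = Pow(80, Rational(1, 2)) = Mul(4, Pow(5, Rational(1, 2)))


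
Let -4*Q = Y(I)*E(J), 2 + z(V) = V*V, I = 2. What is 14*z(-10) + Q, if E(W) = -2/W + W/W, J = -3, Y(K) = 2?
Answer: 8227/6 ≈ 1371.2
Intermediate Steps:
z(V) = -2 + V**2 (z(V) = -2 + V*V = -2 + V**2)
E(W) = 1 - 2/W (E(W) = -2/W + 1 = 1 - 2/W)
Q = -5/6 (Q = -(-2 - 3)/(-3)/2 = -(-1/3*(-5))/2 = -5/(2*3) = -1/4*10/3 = -5/6 ≈ -0.83333)
14*z(-10) + Q = 14*(-2 + (-10)**2) - 5/6 = 14*(-2 + 100) - 5/6 = 14*98 - 5/6 = 1372 - 5/6 = 8227/6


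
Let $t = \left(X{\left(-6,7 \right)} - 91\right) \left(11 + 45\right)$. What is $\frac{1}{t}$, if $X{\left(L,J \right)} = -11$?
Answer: $- \frac{1}{5712} \approx -0.00017507$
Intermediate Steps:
$t = -5712$ ($t = \left(-11 - 91\right) \left(11 + 45\right) = \left(-102\right) 56 = -5712$)
$\frac{1}{t} = \frac{1}{-5712} = - \frac{1}{5712}$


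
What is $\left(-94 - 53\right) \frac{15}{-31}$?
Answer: $\frac{2205}{31} \approx 71.129$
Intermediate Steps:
$\left(-94 - 53\right) \frac{15}{-31} = - 147 \cdot 15 \left(- \frac{1}{31}\right) = \left(-147\right) \left(- \frac{15}{31}\right) = \frac{2205}{31}$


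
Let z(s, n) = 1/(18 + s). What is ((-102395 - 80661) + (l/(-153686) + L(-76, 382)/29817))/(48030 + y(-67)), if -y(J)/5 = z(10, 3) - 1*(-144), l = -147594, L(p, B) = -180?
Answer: -1304864701630084/337236899395825 ≈ -3.8693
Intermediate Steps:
y(J) = -20165/28 (y(J) = -5*(1/(18 + 10) - 1*(-144)) = -5*(1/28 + 144) = -5*4033/28 = -20165/28)
((-102395 - 80661) + (l/(-153686) + L(-76, 382)/29817))/(48030 + y(-67)) = ((-102395 - 80661) + (-147594/(-153686) - 180/29817))/(48030 - 20165/28) = (-183056 + (-147594*(-1/153686) - 180*1/29817))/(1324675/28) = (-183056 + (73797/76843 - 20/3313))*(28/1324675) = (-183056 + 242952601/254580859)*(28/1324675) = -46602310772503/254580859*28/1324675 = -1304864701630084/337236899395825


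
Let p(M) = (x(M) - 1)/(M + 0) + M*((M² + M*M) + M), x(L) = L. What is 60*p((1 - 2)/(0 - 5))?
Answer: -5916/25 ≈ -236.64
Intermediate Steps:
p(M) = M*(M + 2*M²) + (-1 + M)/M (p(M) = (M - 1)/(M + 0) + M*((M² + M*M) + M) = (-1 + M)/M + M*((M² + M²) + M) = (-1 + M)/M + M*(2*M² + M) = (-1 + M)/M + M*(M + 2*M²) = M*(M + 2*M²) + (-1 + M)/M)
60*p((1 - 2)/(0 - 5)) = 60*((-1 + (1 - 2)/(0 - 5) + ((1 - 2)/(0 - 5))³*(1 + 2*((1 - 2)/(0 - 5))))/(((1 - 2)/(0 - 5)))) = 60*((-1 - 1/(-5) + (-1/(-5))³*(1 + 2*(-1/(-5))))/((-1/(-5)))) = 60*((-1 - 1*(-⅕) + (-1*(-⅕))³*(1 + 2*(-1*(-⅕))))/((-1*(-⅕)))) = 60*((-1 + ⅕ + (⅕)³*(1 + 2*(⅕)))/(⅕)) = 60*(5*(-1 + ⅕ + (1 + ⅖)/125)) = 60*(5*(-1 + ⅕ + (1/125)*(7/5))) = 60*(5*(-1 + ⅕ + 7/625)) = 60*(5*(-493/625)) = 60*(-493/125) = -5916/25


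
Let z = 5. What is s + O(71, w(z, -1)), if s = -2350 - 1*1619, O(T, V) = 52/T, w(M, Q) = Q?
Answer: -281747/71 ≈ -3968.3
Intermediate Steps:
s = -3969 (s = -2350 - 1619 = -3969)
s + O(71, w(z, -1)) = -3969 + 52/71 = -281747/71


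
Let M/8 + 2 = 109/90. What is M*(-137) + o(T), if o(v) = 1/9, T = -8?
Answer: 12971/15 ≈ 864.73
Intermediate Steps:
M = -284/45 (M = -16 + 8*(109/90) = -16 + 436/45 = -284/45 ≈ -6.3111)
o(v) = 1/9
M*(-137) + o(T) = -284/45*(-137) + 1/9 = 38908/45 + 1/9 = 12971/15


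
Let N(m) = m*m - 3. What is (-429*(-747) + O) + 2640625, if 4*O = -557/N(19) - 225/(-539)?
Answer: 2285509630951/771848 ≈ 2.9611e+6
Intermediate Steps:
N(m) = -3 + m**2 (N(m) = m**2 - 3 = -3 + m**2)
O = -219673/771848 (O = (-557/(-3 + 19**2) - 225/(-539))/4 = (-557/(-3 + 361) - 225*(-1/539))/4 = (-557/358 + 225/539)/4 = (1/4)*(-219673/192962) = -219673/771848 ≈ -0.28461)
(-429*(-747) + O) + 2640625 = (-429*(-747) - 219673/771848) + 2640625 = (320463 - 219673/771848) + 2640625 = 247348505951/771848 + 2640625 = 2285509630951/771848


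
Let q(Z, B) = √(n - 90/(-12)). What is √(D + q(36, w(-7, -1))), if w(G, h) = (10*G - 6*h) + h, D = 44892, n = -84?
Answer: √(179568 + 6*I*√34)/2 ≈ 211.88 + 0.02064*I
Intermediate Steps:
w(G, h) = -5*h + 10*G (w(G, h) = (-6*h + 10*G) + h = -5*h + 10*G)
q(Z, B) = 3*I*√34/2 (q(Z, B) = √(-84 - 90/(-12)) = √(-84 - 90*(-1/12)) = √(-84 + 15/2) = √(-153/2) = 3*I*√34/2)
√(D + q(36, w(-7, -1))) = √(44892 + 3*I*√34/2)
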